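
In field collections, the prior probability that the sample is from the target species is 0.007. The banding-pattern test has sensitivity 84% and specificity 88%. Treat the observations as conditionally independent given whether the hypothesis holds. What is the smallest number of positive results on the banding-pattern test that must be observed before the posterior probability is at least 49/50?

5

Prior odds = 0.007/0.993 = 7/993.
False-positive rate = 1 − 0.88 = 0.12; likelihood ratio of a positive = 0.84/0.12 = 7.
Target posterior odds = 0.98/0.02 = 49.
Require 7ⁿ ≥ 49 ÷ (7/993) = 6951.
7⁴ = 2401 falls short of 6951 but 7⁵ = 16807 reaches it, so n = 5.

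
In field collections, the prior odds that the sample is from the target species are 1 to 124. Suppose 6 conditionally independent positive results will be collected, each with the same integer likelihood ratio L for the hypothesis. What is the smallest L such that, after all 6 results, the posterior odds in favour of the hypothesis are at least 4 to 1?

3

Prior odds = 1/124.
Target odds = 4.
Need L⁶ ≥ 4 ÷ (1/124) = 496.
2⁶ = 64 < 496 ≤ 729 = 3⁶, so L = 3.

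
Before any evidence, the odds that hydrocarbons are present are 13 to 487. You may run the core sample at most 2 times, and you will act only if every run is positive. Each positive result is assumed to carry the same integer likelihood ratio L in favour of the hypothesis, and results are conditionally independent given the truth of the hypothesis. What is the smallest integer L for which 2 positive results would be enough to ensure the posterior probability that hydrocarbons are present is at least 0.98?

Prior odds = 13/487.
Target odds = 0.98/0.02 = 49.
Need L² ≥ 49 ÷ (13/487) = 23863/13.
42² = 1764 < 23863/13 ≤ 1849 = 43², so L = 43.

43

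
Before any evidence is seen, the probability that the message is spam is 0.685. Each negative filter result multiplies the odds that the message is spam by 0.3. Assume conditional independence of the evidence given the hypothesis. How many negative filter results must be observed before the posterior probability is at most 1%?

Prior odds: 0.685 ÷ 0.315 = 137/63.
Likelihood ratio per negative filter result = 0.3.
Target odds: 0.01 ÷ 0.99 = 1/99.
Require 0.3ⁿ ≤ 1/99 ÷ (137/63) = 7/1507.
0.3⁴ = 0.0081 is still above 7/1507 but 0.3⁵ = 243/100000 is at or below it, so n = 5.

5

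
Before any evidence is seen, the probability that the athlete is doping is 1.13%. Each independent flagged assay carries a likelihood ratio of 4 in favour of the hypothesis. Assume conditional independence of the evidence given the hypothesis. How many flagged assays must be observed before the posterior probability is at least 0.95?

Prior odds = 0.0113/0.9887 = 113/9887.
Likelihood ratio per flagged assay = 4.
Target posterior odds = 0.95/0.05 = 19.
Require 4ⁿ ≥ 19 ÷ (113/9887) = 187853/113.
4⁵ = 1024 falls short of 187853/113 but 4⁶ = 4096 reaches it, so n = 6.

6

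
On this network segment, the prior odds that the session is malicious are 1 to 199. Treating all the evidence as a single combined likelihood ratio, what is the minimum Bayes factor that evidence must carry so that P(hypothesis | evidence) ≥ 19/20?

3781

Prior odds = 1/199.
Target odds = 0.95/0.05 = 19.
Required Bayes factor = 19 ÷ (1/199) = 3781.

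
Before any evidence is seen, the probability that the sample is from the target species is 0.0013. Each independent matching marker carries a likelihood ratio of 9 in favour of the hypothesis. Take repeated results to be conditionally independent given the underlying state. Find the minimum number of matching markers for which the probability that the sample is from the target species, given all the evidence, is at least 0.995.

Prior odds = 0.0013/0.9987 = 13/9987.
Likelihood ratio per matching marker = 9.
Target posterior odds = 0.995/0.005 = 199.
Need (13/9987) × 9ⁿ ≥ 199, i.e. 9ⁿ ≥ 1987413/13.
9⁵ = 59049 falls short of 1987413/13 but 9⁶ = 531441 reaches it, so n = 6.

6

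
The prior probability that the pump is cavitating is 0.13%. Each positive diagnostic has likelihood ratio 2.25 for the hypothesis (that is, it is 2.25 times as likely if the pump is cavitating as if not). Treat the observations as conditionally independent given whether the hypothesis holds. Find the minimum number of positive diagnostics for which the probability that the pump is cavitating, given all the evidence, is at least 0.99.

14

Prior odds = 0.0013/0.9987 = 13/9987.
Likelihood ratio per positive diagnostic = 2.25.
Target posterior odds = 0.99/0.01 = 99.
Need (13/9987) × 2.25ⁿ ≥ 99, i.e. 2.25ⁿ ≥ 988713/13.
2.25¹³ ≈37876.8 falls short of 988713/13 but 2.25¹⁴ ≈85222.7 reaches it, so n = 14.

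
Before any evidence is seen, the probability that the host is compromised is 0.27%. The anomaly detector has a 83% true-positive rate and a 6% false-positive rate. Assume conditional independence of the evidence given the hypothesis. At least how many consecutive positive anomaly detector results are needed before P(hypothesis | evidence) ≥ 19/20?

4

Prior odds = 0.0027/0.9973 = 27/9973.
Likelihood ratio of a positive result = 0.83/0.06 = 83/6.
Target odds: 0.95 ÷ 0.05 = 19.
Require (83/6)ⁿ ≥ 19 ÷ (27/9973) = 189487/27.
(83/6)³ = 571787/216 falls short of 189487/27 but (83/6)⁴ = 47458321/1296 reaches it, so n = 4.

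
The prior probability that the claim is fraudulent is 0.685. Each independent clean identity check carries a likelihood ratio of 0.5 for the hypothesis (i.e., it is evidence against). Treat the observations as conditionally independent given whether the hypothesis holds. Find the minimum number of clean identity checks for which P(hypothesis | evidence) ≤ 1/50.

7

Prior odds: 0.685 ÷ 0.315 = 137/63.
Likelihood ratio per clean identity check = 0.5.
Target odds: 0.02 ÷ 0.98 = 1/49.
Need (137/63) × 0.5ⁿ ≤ 1/49, i.e. 0.5ⁿ ≤ 9/959.
0.5⁶ = 0.015625 is still above 9/959 but 0.5⁷ = 0.0078125 is at or below it, so n = 7.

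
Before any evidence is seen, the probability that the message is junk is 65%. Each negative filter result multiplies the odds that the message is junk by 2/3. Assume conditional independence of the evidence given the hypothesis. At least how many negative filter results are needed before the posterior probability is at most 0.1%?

Prior odds = 0.65/0.35 = 13/7.
Likelihood ratio per negative filter result = 2/3.
Target odds: 0.001 ÷ 0.999 = 1/999.
Need (13/7) × (2/3)ⁿ ≤ 1/999, i.e. (2/3)ⁿ ≤ 7/12987.
(2/3)¹⁸ = 262144/387420489 is still above 7/12987 but (2/3)¹⁹ ≈0.000451093 is at or below it, so n = 19.

19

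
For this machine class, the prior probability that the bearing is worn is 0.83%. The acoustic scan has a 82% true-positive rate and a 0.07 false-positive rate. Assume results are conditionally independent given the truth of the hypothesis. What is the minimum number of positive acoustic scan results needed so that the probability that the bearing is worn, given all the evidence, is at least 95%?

Prior odds = 0.0083/0.9917 = 83/9917.
Likelihood ratio of a positive result = 0.82/0.07 = 82/7.
Target posterior odds = 0.95/0.05 = 19.
Require (82/7)ⁿ ≥ 19 ÷ (83/9917) = 188423/83.
(82/7)³ = 551368/343 falls short of 188423/83 but (82/7)⁴ = 45212176/2401 reaches it, so n = 4.

4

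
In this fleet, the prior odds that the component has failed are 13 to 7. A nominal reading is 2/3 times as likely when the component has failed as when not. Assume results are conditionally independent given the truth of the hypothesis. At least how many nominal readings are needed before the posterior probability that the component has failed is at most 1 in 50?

Prior odds = 13/7.
Likelihood ratio per nominal reading = 2/3.
Target posterior odds = 0.02/0.98 = 1/49.
Require (2/3)ⁿ ≤ 1/49 ÷ (13/7) = 1/91.
(2/3)¹¹ = 2048/177147 is still above 1/91 but (2/3)¹² = 4096/531441 is at or below it, so n = 12.

12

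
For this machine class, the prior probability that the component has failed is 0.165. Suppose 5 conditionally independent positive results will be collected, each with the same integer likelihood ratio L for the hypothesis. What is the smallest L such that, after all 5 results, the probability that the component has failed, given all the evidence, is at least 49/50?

4

Prior odds = 0.165/0.835 = 33/167.
Target odds = 0.98/0.02 = 49.
Need L⁵ ≥ 49 ÷ (33/167) = 8183/33.
3⁵ = 243 < 8183/33 ≤ 1024 = 4⁵, so L = 4.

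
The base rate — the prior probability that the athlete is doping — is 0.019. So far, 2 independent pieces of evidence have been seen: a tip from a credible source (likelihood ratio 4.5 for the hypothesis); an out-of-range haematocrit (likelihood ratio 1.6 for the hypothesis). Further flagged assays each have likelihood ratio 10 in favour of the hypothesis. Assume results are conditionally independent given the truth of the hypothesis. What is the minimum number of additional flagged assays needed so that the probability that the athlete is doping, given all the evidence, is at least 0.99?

3

Prior odds = 0.019/0.981 = 19/981.
Combined Bayes factor of the evidence already in hand = 4.5 × 1.6 = 7.2.
Odds after that evidence = (19/981) × 7.2 = 76/545.
Target odds = 0.99/0.01 = 99.
Need 10ⁿ ≥ 99 ÷ (76/545) = 53955/76.
10² = 100 falls short of 53955/76 but 10³ = 1000 reaches it, so n = 3.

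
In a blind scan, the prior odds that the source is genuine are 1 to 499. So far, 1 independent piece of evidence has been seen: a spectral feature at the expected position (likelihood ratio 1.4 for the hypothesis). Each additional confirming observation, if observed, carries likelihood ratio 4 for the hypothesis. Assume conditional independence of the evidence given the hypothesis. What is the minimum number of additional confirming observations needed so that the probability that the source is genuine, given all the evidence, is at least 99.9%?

10

Prior odds = 1/499.
Bayes factor of the evidence already in hand = 1.4.
Odds after that evidence = (1/499) × 1.4 = 7/2495.
Target odds = 0.999/0.001 = 999.
Need 4ⁿ ≥ 999 ÷ (7/2495) = 2492505/7.
4⁹ = 262144 falls short of 2492505/7 but 4¹⁰ = 1048576 reaches it, so n = 10.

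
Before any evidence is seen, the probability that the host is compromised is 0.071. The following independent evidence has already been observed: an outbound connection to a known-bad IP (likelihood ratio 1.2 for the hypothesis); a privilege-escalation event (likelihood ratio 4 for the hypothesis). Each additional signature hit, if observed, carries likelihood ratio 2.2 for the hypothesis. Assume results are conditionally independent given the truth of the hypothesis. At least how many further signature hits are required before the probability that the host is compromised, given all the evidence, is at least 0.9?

5

Prior odds = 0.071/0.929 = 71/929.
Combined Bayes factor of the evidence already in hand = 1.2 × 4 = 4.8.
Odds after that evidence = (71/929) × 4.8 = 1704/4645.
Target odds = 0.9/0.1 = 9.
Need 2.2ⁿ ≥ 9 ÷ (1704/4645) = 13935/568.
2.2⁴ = 23.4256 falls short of 13935/568 but 2.2⁵ = 51.53632 reaches it, so n = 5.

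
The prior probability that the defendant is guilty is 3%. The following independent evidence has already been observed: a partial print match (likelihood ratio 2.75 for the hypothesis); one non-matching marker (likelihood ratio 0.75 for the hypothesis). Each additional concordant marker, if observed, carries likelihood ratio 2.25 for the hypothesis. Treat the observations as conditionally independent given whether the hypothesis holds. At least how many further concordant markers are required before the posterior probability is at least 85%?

6

Prior odds = 0.03/0.97 = 3/97.
Combined Bayes factor of the evidence already in hand = 2.75 × 0.75 = 2.0625.
Odds after that evidence = (3/97) × 2.0625 = 99/1552.
Target odds = 0.85/0.15 = 17/3.
Need 2.25ⁿ ≥ 17/3 ÷ (99/1552) = 26384/297.
2.25⁵ = 59049/1024 falls short of 26384/297 but 2.25⁶ = 531441/4096 reaches it, so n = 6.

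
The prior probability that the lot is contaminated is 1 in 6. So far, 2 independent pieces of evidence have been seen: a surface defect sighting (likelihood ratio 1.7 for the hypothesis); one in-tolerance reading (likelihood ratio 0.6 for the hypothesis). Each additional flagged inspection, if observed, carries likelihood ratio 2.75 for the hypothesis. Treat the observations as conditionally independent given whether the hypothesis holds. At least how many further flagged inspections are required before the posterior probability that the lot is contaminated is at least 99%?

7

Prior odds = (1/6)/(5/6) = 0.2.
Combined Bayes factor of the evidence already in hand = 1.7 × 0.6 = 1.02.
Odds after that evidence = 0.2 × 1.02 = 0.204.
Target odds = 0.99/0.01 = 99.
Need 2.75ⁿ ≥ 99 ÷ 0.204 = 8250/17.
2.75⁶ = 1771561/4096 falls short of 8250/17 but 2.75⁷ = 19487171/16384 reaches it, so n = 7.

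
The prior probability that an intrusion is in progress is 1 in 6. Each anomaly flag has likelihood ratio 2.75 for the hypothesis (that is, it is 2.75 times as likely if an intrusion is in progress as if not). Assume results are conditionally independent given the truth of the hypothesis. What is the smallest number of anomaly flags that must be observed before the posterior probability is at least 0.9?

Prior odds: (1/6) ÷ (5/6) = 0.2.
Likelihood ratio per anomaly flag = 2.75.
Target odds: 0.9 ÷ 0.1 = 9.
Need 0.2 × 2.75ⁿ ≥ 9, i.e. 2.75ⁿ ≥ 45.
2.75³ = 20.796875 falls short of 45 but 2.75⁴ = 57.19140625 reaches it, so n = 4.

4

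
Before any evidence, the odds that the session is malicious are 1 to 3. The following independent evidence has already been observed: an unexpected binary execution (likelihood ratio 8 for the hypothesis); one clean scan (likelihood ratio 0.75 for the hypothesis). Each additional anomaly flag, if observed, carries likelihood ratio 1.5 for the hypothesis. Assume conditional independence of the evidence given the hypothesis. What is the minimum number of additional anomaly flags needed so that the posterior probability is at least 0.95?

Prior odds = 1/3.
Combined Bayes factor of the evidence already in hand = 8 × 0.75 = 6.
Odds after that evidence = (1/3) × 6 = 2.
Target odds = 0.95/0.05 = 19.
Need 1.5ⁿ ≥ 19 ÷ 2 = 9.5.
1.5⁵ = 7.59375 falls short of 9.5 but 1.5⁶ = 11.390625 reaches it, so n = 6.

6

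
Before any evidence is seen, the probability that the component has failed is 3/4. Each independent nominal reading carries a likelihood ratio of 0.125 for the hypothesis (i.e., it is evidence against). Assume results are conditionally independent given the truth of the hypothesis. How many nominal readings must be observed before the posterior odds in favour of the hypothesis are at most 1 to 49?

Prior odds = 0.75/0.25 = 3.
Likelihood ratio per nominal reading = 0.125.
Target odds = 1/49.
Require 0.125ⁿ ≤ 1/49 ÷ 3 = 1/147.
0.125² = 0.015625 is still above 1/147 but 0.125³ = 0.001953125 is at or below it, so n = 3.

3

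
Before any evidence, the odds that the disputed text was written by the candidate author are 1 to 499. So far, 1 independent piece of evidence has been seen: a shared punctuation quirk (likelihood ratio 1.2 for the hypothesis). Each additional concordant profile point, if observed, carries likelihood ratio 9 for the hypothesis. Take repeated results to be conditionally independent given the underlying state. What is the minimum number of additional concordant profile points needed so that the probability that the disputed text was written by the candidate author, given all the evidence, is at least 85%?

4

Prior odds = 1/499.
Bayes factor of the evidence already in hand = 1.2.
Odds after that evidence = (1/499) × 1.2 = 6/2495.
Target odds = 0.85/0.15 = 17/3.
Need 9ⁿ ≥ 17/3 ÷ (6/2495) = 42415/18.
9³ = 729 falls short of 42415/18 but 9⁴ = 6561 reaches it, so n = 4.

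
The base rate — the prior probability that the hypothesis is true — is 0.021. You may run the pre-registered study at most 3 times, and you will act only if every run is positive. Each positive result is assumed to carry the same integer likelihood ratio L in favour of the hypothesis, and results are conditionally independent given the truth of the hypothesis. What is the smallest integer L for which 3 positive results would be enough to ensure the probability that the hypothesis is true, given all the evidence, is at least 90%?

8

Prior odds = 0.021/0.979 = 21/979.
Target odds = 0.9/0.1 = 9.
Need L³ ≥ 9 ÷ (21/979) = 2937/7.
7³ = 343 < 2937/7 ≤ 512 = 8³, so L = 8.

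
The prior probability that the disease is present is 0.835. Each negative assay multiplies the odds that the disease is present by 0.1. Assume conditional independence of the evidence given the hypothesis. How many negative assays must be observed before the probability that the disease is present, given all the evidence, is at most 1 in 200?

4

Prior odds = 0.835/0.165 = 167/33.
Likelihood ratio per negative assay = 0.1.
Target posterior odds = 0.005/0.995 = 1/199.
Require 0.1ⁿ ≤ 1/199 ÷ (167/33) = 33/33233.
0.1³ = 0.001 is still above 33/33233 but 0.1⁴ = 0.0001 is at or below it, so n = 4.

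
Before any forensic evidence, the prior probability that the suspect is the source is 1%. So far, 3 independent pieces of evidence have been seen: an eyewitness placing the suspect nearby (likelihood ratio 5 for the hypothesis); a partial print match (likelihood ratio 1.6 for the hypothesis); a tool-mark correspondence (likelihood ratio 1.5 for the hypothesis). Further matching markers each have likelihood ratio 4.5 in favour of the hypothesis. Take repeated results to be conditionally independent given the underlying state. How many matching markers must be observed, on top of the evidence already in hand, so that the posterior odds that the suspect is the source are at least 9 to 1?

3

Prior odds = 0.01/0.99 = 1/99.
Combined Bayes factor of the evidence already in hand = 5 × 1.6 × 1.5 = 12.
Odds after that evidence = (1/99) × 12 = 4/33.
Target odds = 9.
Need 4.5ⁿ ≥ 9 ÷ (4/33) = 74.25.
4.5² = 20.25 falls short of 74.25 but 4.5³ = 91.125 reaches it, so n = 3.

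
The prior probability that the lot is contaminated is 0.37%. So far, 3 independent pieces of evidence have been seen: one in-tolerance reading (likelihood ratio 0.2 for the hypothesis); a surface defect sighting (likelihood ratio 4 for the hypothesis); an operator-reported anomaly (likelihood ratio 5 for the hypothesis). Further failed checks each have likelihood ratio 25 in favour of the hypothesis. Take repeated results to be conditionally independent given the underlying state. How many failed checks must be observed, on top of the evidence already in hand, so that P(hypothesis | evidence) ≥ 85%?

2

Prior odds = 0.0037/0.9963 = 37/9963.
Combined Bayes factor of the evidence already in hand = 0.2 × 4 × 5 = 4.
Odds after that evidence = (37/9963) × 4 = 148/9963.
Target odds = 0.85/0.15 = 17/3.
Need 25ⁿ ≥ 17/3 ÷ (148/9963) = 56457/148.
25¹ = 25 falls short of 56457/148 but 25² = 625 reaches it, so n = 2.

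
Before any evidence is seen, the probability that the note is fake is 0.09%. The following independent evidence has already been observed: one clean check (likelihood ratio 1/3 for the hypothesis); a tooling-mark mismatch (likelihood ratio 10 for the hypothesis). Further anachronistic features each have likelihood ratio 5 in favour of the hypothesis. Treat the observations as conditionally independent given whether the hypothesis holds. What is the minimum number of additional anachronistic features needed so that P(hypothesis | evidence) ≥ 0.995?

Prior odds = 0.0009/0.9991 = 9/9991.
Combined Bayes factor of the evidence already in hand = (1/3) × 10 = 10/3.
Odds after that evidence = (9/9991) × 10/3 = 30/9991.
Target odds = 0.995/0.005 = 199.
Need 5ⁿ ≥ 199 ÷ (30/9991) = 1988209/30.
5⁶ = 15625 falls short of 1988209/30 but 5⁷ = 78125 reaches it, so n = 7.

7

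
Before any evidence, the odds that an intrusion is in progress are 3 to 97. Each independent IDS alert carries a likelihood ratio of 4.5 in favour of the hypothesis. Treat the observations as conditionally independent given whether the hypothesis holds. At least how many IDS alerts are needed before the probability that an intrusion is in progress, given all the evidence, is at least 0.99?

Prior odds = 3/97.
Likelihood ratio per IDS alert = 4.5.
Target posterior odds = 0.99/0.01 = 99.
Need (3/97) × 4.5ⁿ ≥ 99, i.e. 4.5ⁿ ≥ 3201.
4.5⁵ = 1845.28125 falls short of 3201 but 4.5⁶ = 8303.765625 reaches it, so n = 6.

6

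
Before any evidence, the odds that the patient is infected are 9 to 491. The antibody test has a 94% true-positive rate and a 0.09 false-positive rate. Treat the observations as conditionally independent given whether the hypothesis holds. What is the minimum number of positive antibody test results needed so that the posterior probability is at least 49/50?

4

Prior odds = 9/491.
Likelihood ratio of a positive result = 0.94/0.09 = 94/9.
Target posterior odds = 0.98/0.02 = 49.
Need (9/491) × (94/9)ⁿ ≥ 49, i.e. (94/9)ⁿ ≥ 24059/9.
(94/9)³ = 830584/729 falls short of 24059/9 but (94/9)⁴ = 78074896/6561 reaches it, so n = 4.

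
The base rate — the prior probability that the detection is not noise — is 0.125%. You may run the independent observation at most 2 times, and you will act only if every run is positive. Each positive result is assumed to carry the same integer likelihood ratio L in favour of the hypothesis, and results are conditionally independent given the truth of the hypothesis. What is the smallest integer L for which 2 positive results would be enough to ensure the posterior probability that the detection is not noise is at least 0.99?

282

Prior odds = 0.00125/0.99875 = 1/799.
Target odds = 0.99/0.01 = 99.
Need L² ≥ 99 ÷ (1/799) = 79101.
281² = 78961 < 79101 ≤ 79524 = 282², so L = 282.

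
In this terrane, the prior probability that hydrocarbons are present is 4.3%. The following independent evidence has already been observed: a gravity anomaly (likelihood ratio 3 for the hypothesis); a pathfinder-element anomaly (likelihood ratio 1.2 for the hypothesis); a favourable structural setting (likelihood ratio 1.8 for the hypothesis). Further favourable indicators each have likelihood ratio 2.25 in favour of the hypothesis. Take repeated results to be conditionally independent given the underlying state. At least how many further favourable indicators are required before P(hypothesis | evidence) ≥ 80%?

4

Prior odds = 0.043/0.957 = 43/957.
Combined Bayes factor of the evidence already in hand = 3 × 1.2 × 1.8 = 6.48.
Odds after that evidence = (43/957) × 6.48 = 2322/7975.
Target odds = 0.8/0.2 = 4.
Need 2.25ⁿ ≥ 4 ÷ (2322/7975) = 15950/1161.
2.25³ = 11.390625 falls short of 15950/1161 but 2.25⁴ = 25.62890625 reaches it, so n = 4.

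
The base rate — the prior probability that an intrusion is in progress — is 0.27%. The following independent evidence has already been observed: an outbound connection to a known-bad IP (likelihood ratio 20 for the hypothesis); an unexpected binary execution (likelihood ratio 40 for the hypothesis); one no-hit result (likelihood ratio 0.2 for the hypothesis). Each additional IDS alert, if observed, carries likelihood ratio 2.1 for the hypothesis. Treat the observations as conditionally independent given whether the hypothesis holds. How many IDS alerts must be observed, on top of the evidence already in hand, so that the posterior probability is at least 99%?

Prior odds = 0.0027/0.9973 = 27/9973.
Combined Bayes factor of the evidence already in hand = 20 × 40 × 0.2 = 160.
Odds after that evidence = (27/9973) × 160 = 4320/9973.
Target odds = 0.99/0.01 = 99.
Need 2.1ⁿ ≥ 99 ÷ (4320/9973) = 109703/480.
2.1⁷ ≈180.109 falls short of 109703/480 but 2.1⁸ ≈378.229 reaches it, so n = 8.

8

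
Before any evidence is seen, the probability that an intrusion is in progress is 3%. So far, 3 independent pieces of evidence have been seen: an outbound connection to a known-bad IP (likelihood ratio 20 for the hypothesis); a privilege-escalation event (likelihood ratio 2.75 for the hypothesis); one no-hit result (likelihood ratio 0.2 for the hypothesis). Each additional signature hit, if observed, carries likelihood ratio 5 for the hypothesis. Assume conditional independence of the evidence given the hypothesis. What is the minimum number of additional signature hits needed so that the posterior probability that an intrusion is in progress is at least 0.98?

4

Prior odds = 0.03/0.97 = 3/97.
Combined Bayes factor of the evidence already in hand = 20 × 2.75 × 0.2 = 11.
Odds after that evidence = (3/97) × 11 = 33/97.
Target odds = 0.98/0.02 = 49.
Need 5ⁿ ≥ 49 ÷ (33/97) = 4753/33.
5³ = 125 falls short of 4753/33 but 5⁴ = 625 reaches it, so n = 4.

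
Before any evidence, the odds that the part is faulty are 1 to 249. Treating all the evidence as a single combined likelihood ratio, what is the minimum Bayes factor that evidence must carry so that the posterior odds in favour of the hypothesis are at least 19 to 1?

4731

Prior odds = 1/249.
Target odds = 19.
Required Bayes factor = 19 ÷ (1/249) = 4731.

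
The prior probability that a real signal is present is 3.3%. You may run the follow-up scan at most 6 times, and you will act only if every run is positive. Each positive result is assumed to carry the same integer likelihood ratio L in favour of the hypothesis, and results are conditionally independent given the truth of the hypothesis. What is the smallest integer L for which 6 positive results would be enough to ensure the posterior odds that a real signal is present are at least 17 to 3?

Prior odds = 0.033/0.967 = 33/967.
Target odds = 17/3.
Need L⁶ ≥ 17/3 ÷ (33/967) = 16439/99.
2⁶ = 64 < 16439/99 ≤ 729 = 3⁶, so L = 3.

3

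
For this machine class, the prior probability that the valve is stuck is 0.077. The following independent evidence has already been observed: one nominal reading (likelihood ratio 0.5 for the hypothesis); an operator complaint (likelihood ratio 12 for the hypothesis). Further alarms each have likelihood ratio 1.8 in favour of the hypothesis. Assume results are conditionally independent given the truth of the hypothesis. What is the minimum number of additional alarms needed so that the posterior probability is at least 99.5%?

11

Prior odds = 0.077/0.923 = 77/923.
Combined Bayes factor of the evidence already in hand = 0.5 × 12 = 6.
Odds after that evidence = (77/923) × 6 = 462/923.
Target odds = 0.995/0.005 = 199.
Need 1.8ⁿ ≥ 199 ÷ (462/923) = 183677/462.
1.8¹⁰ ≈357.047 falls short of 183677/462 but 1.8¹¹ ≈642.684 reaches it, so n = 11.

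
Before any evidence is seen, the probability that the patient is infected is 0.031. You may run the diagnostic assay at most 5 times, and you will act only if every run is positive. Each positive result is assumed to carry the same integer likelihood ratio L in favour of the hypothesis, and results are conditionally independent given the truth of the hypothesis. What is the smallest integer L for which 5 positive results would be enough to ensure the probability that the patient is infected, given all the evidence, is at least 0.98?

Prior odds = 0.031/0.969 = 31/969.
Target odds = 0.98/0.02 = 49.
Need L⁵ ≥ 49 ÷ (31/969) = 47481/31.
4⁵ = 1024 < 47481/31 ≤ 3125 = 5⁵, so L = 5.

5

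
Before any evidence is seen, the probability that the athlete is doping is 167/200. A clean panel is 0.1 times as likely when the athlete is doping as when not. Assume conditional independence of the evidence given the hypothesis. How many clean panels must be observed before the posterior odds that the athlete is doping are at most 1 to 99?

Prior odds = 0.835/0.165 = 167/33.
Likelihood ratio per clean panel = 0.1.
Target odds = 1/99.
Need (167/33) × 0.1ⁿ ≤ 1/99, i.e. 0.1ⁿ ≤ 1/501.
0.1² = 0.01 is still above 1/501 but 0.1³ = 0.001 is at or below it, so n = 3.

3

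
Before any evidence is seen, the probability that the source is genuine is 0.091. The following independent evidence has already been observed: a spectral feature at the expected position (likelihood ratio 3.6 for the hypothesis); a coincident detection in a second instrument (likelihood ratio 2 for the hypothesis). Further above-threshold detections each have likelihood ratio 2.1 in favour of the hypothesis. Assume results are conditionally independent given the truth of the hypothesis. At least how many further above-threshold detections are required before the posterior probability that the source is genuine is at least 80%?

3

Prior odds = 0.091/0.909 = 91/909.
Combined Bayes factor of the evidence already in hand = 3.6 × 2 = 7.2.
Odds after that evidence = (91/909) × 7.2 = 364/505.
Target odds = 0.8/0.2 = 4.
Need 2.1ⁿ ≥ 4 ÷ (364/505) = 505/91.
2.1² = 4.41 falls short of 505/91 but 2.1³ = 9.261 reaches it, so n = 3.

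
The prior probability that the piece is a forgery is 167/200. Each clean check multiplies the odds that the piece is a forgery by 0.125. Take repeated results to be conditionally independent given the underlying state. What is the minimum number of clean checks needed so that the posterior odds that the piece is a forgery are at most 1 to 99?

Prior odds: 0.835 ÷ 0.165 = 167/33.
Likelihood ratio per clean check = 0.125.
Target odds = 1/99.
Need (167/33) × 0.125ⁿ ≤ 1/99, i.e. 0.125ⁿ ≤ 1/501.
0.125² = 0.015625 is still above 1/501 but 0.125³ = 0.001953125 is at or below it, so n = 3.

3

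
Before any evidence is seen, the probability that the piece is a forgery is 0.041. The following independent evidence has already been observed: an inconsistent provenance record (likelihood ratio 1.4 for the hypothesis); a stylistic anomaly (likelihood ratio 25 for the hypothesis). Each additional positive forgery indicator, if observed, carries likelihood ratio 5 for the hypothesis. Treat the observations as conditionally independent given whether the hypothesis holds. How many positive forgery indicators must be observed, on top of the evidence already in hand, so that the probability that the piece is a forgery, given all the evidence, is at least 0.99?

Prior odds = 0.041/0.959 = 41/959.
Combined Bayes factor of the evidence already in hand = 1.4 × 25 = 35.
Odds after that evidence = (41/959) × 35 = 205/137.
Target odds = 0.99/0.01 = 99.
Need 5ⁿ ≥ 99 ÷ (205/137) = 13563/205.
5² = 25 falls short of 13563/205 but 5³ = 125 reaches it, so n = 3.

3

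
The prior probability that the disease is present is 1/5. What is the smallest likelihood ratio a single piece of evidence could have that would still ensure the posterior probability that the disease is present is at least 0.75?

Prior odds = 0.2/0.8 = 0.25.
Target odds = 0.75/0.25 = 3.
Required Bayes factor = 3 ÷ 0.25 = 12.

12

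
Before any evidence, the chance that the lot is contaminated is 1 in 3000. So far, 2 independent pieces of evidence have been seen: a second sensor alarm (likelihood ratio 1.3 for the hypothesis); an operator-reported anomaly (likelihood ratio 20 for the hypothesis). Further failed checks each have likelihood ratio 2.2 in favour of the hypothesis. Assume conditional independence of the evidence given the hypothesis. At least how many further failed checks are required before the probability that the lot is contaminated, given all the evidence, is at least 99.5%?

Prior odds = (1/3000)/(2999/3000) = 1/2999.
Combined Bayes factor of the evidence already in hand = 1.3 × 20 = 26.
Odds after that evidence = (1/2999) × 26 = 26/2999.
Target odds = 0.995/0.005 = 199.
Need 2.2ⁿ ≥ 199 ÷ (26/2999) = 596801/26.
2.2¹² ≈12855 falls short of 596801/26 but 2.2¹³ ≈28281 reaches it, so n = 13.

13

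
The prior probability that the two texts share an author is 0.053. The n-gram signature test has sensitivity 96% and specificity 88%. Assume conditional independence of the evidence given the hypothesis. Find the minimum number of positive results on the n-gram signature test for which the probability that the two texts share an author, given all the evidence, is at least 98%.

Prior odds = 0.053/0.947 = 53/947.
False-positive rate = 1 − 0.88 = 0.12; likelihood ratio of a positive = 0.96/0.12 = 8.
Target posterior odds = 0.98/0.02 = 49.
Require 8ⁿ ≥ 49 ÷ (53/947) = 46403/53.
8³ = 512 falls short of 46403/53 but 8⁴ = 4096 reaches it, so n = 4.

4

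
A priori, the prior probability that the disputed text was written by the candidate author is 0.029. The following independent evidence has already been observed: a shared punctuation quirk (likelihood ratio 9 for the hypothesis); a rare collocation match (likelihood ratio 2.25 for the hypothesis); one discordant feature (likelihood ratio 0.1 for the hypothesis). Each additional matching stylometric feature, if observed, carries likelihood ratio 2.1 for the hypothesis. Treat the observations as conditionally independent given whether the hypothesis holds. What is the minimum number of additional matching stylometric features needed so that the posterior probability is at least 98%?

Prior odds = 0.029/0.971 = 29/971.
Combined Bayes factor of the evidence already in hand = 9 × 2.25 × 0.1 = 2.025.
Odds after that evidence = (29/971) × 2.025 = 2349/38840.
Target odds = 0.98/0.02 = 49.
Need 2.1ⁿ ≥ 49 ÷ (2349/38840) = 1903160/2349.
2.1⁹ ≈794.28 falls short of 1903160/2349 but 2.1¹⁰ ≈1667.99 reaches it, so n = 10.

10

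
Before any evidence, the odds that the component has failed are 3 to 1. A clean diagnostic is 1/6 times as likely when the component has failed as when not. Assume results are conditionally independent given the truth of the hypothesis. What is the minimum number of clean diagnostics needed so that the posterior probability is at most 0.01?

Prior odds = 3.
Likelihood ratio per clean diagnostic = 1/6.
Target odds: 0.01 ÷ 0.99 = 1/99.
Need 3 × (1/6)ⁿ ≤ 1/99, i.e. (1/6)ⁿ ≤ 1/297.
(1/6)³ = 1/216 is still above 1/297 but (1/6)⁴ = 1/1296 is at or below it, so n = 4.

4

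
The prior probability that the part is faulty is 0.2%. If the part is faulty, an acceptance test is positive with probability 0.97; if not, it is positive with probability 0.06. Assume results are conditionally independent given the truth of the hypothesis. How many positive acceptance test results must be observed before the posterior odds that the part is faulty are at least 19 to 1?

4

Prior odds = 0.002/0.998 = 1/499.
Likelihood ratio of a positive = 0.97/0.06 = 97/6.
Target odds = 19.
Require (97/6)ⁿ ≥ 19 ÷ (1/499) = 9481.
(97/6)³ = 912673/216 falls short of 9481 but (97/6)⁴ = 88529281/1296 reaches it, so n = 4.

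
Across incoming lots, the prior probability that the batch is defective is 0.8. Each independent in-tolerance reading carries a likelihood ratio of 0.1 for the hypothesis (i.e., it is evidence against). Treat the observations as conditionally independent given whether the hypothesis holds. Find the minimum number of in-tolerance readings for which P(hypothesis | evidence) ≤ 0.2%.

4

Prior odds = 0.8/0.2 = 4.
Likelihood ratio per in-tolerance reading = 0.1.
Target odds: 0.002 ÷ 0.998 = 1/499.
Need 4 × 0.1ⁿ ≤ 1/499, i.e. 0.1ⁿ ≤ 1/1996.
0.1³ = 0.001 is still above 1/1996 but 0.1⁴ = 0.0001 is at or below it, so n = 4.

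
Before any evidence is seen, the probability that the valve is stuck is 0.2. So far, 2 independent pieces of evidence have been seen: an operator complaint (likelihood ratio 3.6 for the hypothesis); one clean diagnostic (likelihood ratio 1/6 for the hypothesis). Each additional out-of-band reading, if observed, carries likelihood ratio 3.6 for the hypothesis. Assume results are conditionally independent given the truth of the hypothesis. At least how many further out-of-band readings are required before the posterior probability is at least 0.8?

Prior odds = 0.2/0.8 = 0.25.
Combined Bayes factor of the evidence already in hand = 3.6 × (1/6) = 0.6.
Odds after that evidence = 0.25 × 0.6 = 0.15.
Target odds = 0.8/0.2 = 4.
Need 3.6ⁿ ≥ 4 ÷ 0.15 = 80/3.
3.6² = 12.96 falls short of 80/3 but 3.6³ = 46.656 reaches it, so n = 3.

3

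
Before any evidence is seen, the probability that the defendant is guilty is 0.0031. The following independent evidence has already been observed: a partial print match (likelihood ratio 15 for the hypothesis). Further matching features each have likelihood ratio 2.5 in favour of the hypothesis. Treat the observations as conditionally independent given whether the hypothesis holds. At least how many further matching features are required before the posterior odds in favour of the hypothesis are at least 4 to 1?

5

Prior odds = 0.0031/0.9969 = 31/9969.
Bayes factor of the evidence already in hand = 15.
Odds after that evidence = (31/9969) × 15 = 155/3323.
Target odds = 4.
Need 2.5ⁿ ≥ 4 ÷ (155/3323) = 13292/155.
2.5⁴ = 39.0625 falls short of 13292/155 but 2.5⁵ = 97.65625 reaches it, so n = 5.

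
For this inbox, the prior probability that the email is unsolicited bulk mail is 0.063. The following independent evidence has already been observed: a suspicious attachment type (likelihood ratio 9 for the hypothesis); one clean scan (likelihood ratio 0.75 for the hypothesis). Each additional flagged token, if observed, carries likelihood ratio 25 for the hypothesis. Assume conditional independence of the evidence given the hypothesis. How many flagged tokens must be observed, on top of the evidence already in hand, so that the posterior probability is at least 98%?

2

Prior odds = 0.063/0.937 = 63/937.
Combined Bayes factor of the evidence already in hand = 9 × 0.75 = 6.75.
Odds after that evidence = (63/937) × 6.75 = 1701/3748.
Target odds = 0.98/0.02 = 49.
Need 25ⁿ ≥ 49 ÷ (1701/3748) = 26236/243.
25¹ = 25 falls short of 26236/243 but 25² = 625 reaches it, so n = 2.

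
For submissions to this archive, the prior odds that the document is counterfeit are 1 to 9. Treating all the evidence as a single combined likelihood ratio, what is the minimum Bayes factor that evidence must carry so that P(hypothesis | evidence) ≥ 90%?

Prior odds = 1/9.
Target odds = 0.9/0.1 = 9.
Required Bayes factor = 9 ÷ (1/9) = 81.

81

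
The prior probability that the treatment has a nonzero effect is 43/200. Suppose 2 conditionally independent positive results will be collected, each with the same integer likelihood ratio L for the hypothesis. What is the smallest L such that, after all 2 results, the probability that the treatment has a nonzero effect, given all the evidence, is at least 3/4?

4

Prior odds = 0.215/0.785 = 43/157.
Target odds = 0.75/0.25 = 3.
Need L² ≥ 3 ÷ (43/157) = 471/43.
3² = 9 < 471/43 ≤ 16 = 4², so L = 4.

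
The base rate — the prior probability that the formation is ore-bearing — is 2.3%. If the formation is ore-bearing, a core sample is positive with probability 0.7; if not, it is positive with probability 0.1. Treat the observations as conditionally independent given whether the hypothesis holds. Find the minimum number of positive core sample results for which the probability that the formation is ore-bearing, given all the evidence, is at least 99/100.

Prior odds: 0.023 ÷ 0.977 = 23/977.
Likelihood ratio of a positive = 0.7/0.1 = 7.
Target posterior odds = 0.99/0.01 = 99.
Need (23/977) × 7ⁿ ≥ 99, i.e. 7ⁿ ≥ 96723/23.
7⁴ = 2401 falls short of 96723/23 but 7⁵ = 16807 reaches it, so n = 5.

5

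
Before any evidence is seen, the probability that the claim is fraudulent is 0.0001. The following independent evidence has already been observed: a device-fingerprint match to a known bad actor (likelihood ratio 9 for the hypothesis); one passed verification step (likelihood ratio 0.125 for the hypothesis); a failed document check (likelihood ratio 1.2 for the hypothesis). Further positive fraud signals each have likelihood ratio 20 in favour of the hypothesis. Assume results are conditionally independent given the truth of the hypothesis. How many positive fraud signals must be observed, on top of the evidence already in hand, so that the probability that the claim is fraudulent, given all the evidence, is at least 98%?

5

Prior odds = 0.0001/0.9999 = 1/9999.
Combined Bayes factor of the evidence already in hand = 9 × 0.125 × 1.2 = 1.35.
Odds after that evidence = (1/9999) × 1.35 = 3/22220.
Target odds = 0.98/0.02 = 49.
Need 20ⁿ ≥ 49 ÷ (3/22220) = 1088780/3.
20⁴ = 160000 falls short of 1088780/3 but 20⁵ = 3200000 reaches it, so n = 5.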